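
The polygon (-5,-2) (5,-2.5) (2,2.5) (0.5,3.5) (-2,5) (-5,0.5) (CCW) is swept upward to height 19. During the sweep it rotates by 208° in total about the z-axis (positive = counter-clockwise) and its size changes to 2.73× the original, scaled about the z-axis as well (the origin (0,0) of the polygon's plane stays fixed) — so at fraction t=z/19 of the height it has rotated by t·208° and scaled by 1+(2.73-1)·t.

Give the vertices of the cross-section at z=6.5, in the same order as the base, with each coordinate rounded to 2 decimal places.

t = z/height = 6.5/19 = 0.342105
s = 1 + (scale-1)·z/height = 1 + (2.73-1)·6.5/19 = 1.591842
θ = twist·z/height = 208°·6.5/19 = 71.1579° = 1.241940 rad
cos θ = 0.322961, sin θ = 0.946412 (intermediates below are computed at full precision and shown rounded to 5 d.p.)
v1: (-5,-2) → rotate → (0.27802,-5.37798) → ×s → (0.44256,-8.56090) → (0.44,-8.56)
v2: (5,-2.5) → rotate → (3.98084,3.92466) → ×s → (6.33686,6.24744) → (6.34,6.25)
v3: (2,2.5) → rotate → (-1.72011,2.70023) → ×s → (-2.73814,4.29834) → (-2.74,4.30)
v4: (0.5,3.5) → rotate → (-3.15096,1.60357) → ×s → (-5.01583,2.55263) → (-5.02,2.55)
v5: (-2,5) → rotate → (-5.37798,-0.27802) → ×s → (-8.56090,-0.44256) → (-8.56,-0.44)
v6: (-5,0.5) → rotate → (-2.08801,-4.57058) → ×s → (-3.32379,-7.27564) → (-3.32,-7.28)

Cross-section at z=6.5: (0.44,-8.56) (6.34,6.25) (-2.74,4.30) (-5.02,2.55) (-8.56,-0.44) (-3.32,-7.28)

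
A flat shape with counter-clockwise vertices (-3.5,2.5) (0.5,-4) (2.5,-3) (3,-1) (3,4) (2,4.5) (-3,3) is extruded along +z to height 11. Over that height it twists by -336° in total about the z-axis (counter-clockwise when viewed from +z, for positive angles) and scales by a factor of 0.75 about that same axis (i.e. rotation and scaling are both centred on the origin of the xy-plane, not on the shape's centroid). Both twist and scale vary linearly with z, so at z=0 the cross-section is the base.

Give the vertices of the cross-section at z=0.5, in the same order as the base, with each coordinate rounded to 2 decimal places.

t = z/height = 0.5/11 = 0.0454545
s = 1 + (scale-1)·z/height = 1 + (0.75-1)·0.5/11 = 0.988636
θ = twist·z/height = -336°·0.5/11 = -15.2727° = -0.266559 rad
cos θ = 0.964683, sin θ = -0.263414 (intermediates below are computed at full precision and shown rounded to 5 d.p.)
v1: (-3.5,2.5) → rotate → (-2.71786,3.33366) → ×s → (-2.68697,3.29577) → (-2.69,3.30)
v2: (0.5,-4) → rotate → (-0.57131,-3.99044) → ×s → (-0.56482,-3.94509) → (-0.56,-3.95)
v3: (2.5,-3) → rotate → (1.62147,-3.55258) → ×s → (1.60304,-3.51221) → (1.60,-3.51)
v4: (3,-1) → rotate → (2.63063,-1.75492) → ×s → (2.60074,-1.73498) → (2.60,-1.73)
v5: (3,4) → rotate → (3.94770,3.06849) → ×s → (3.90284,3.03362) → (3.90,3.03)
v6: (2,4.5) → rotate → (3.11473,3.81425) → ×s → (3.07933,3.77090) → (3.08,3.77)
v7: (-3,3) → rotate → (-2.10381,3.68429) → ×s → (-2.07990,3.64242) → (-2.08,3.64)

Cross-section at z=0.5: (-2.69,3.30) (-0.56,-3.95) (1.60,-3.51) (2.60,-1.73) (3.90,3.03) (3.08,3.77) (-2.08,3.64)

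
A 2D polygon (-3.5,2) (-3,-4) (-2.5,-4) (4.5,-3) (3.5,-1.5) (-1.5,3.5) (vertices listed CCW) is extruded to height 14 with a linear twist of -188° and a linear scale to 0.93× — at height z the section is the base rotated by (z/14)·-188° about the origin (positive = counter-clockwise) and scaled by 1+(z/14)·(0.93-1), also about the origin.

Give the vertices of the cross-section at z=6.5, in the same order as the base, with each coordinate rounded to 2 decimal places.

Cross-section at z=6.5: (1.77,3.47) (-4.00,2.72) (-3.98,2.23) (-2.69,-4.49) (-1.29,-3.45) (3.31,1.61)

t = z/height = 6.5/14 = 0.464286
s = 1 + (scale-1)·z/height = 1 + (0.93-1)·6.5/14 = 0.967500
θ = twist·z/height = -188°·6.5/14 = -87.2857° = -1.523423 rad
cos θ = 0.047356, sin θ = -0.998878 (intermediates below are computed at full precision and shown rounded to 5 d.p.)
v1: (-3.5,2) → rotate → (1.83201,3.59078) → ×s → (1.77247,3.47408) → (1.77,3.47)
v2: (-3,-4) → rotate → (-4.13758,2.80721) → ×s → (-4.00311,2.71598) → (-4.00,2.72)
v3: (-2.5,-4) → rotate → (-4.11390,2.30777) → ×s → (-3.98020,2.23277) → (-3.98,2.23)
v4: (4.5,-3) → rotate → (-2.78353,-4.63702) → ×s → (-2.69307,-4.48631) → (-2.69,-4.49)
v5: (3.5,-1.5) → rotate → (-1.33257,-3.56711) → ×s → (-1.28926,-3.45118) → (-1.29,-3.45)
v6: (-1.5,3.5) → rotate → (3.42504,1.66406) → ×s → (3.31373,1.60998) → (3.31,1.61)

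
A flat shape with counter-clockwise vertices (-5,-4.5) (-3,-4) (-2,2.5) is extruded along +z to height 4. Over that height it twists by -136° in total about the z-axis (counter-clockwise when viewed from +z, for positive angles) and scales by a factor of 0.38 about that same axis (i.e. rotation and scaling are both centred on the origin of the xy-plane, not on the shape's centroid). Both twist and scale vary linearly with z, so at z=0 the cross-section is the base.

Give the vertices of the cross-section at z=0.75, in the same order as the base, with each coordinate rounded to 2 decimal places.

Cross-section at z=0.75: (-5.70,-1.69) (-3.91,-2.05) (-0.64,2.76)

t = z/height = 0.75/4 = 0.1875
s = 1 + (scale-1)·z/height = 1 + (0.38-1)·0.75/4 = 0.883750
θ = twist·z/height = -136°·0.75/4 = -25.5000° = -0.445059 rad
cos θ = 0.902585, sin θ = -0.430511 (intermediates below are computed at full precision and shown rounded to 5 d.p.)
v1: (-5,-4.5) → rotate → (-6.45023,-1.90908) → ×s → (-5.70039,-1.68715) → (-5.70,-1.69)
v2: (-3,-4) → rotate → (-4.42980,-2.31881) → ×s → (-3.91484,-2.04925) → (-3.91,-2.05)
v3: (-2,2.5) → rotate → (-0.72889,3.11749) → ×s → (-0.64416,2.75508) → (-0.64,2.76)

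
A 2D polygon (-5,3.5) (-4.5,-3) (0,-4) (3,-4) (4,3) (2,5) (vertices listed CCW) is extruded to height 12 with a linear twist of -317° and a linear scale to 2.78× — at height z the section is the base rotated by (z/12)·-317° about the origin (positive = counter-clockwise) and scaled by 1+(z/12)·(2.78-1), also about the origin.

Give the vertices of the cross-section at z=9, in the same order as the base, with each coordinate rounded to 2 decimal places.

t = z/height = 9/12 = 0.75
s = 1 + (scale-1)·z/height = 1 + (2.78-1)·9/12 = 2.335000
θ = twist·z/height = -317°·9/12 = -237.7500° = -4.149520 rad
cos θ = -0.533615, sin θ = 0.845728 (intermediates below are computed at full precision and shown rounded to 5 d.p.)
v1: (-5,3.5) → rotate → (-0.29197,-6.09629) → ×s → (-0.68176,-14.23484) → (-0.68,-14.23)
v2: (-4.5,-3) → rotate → (4.93845,-2.20493) → ×s → (11.53128,-5.14852) → (11.53,-5.15)
v3: (0,-4) → rotate → (3.38291,2.13446) → ×s → (7.89910,4.98396) → (7.90,4.98)
v4: (3,-4) → rotate → (1.78207,4.67164) → ×s → (4.16113,10.90828) → (4.16,10.91)
v5: (4,3) → rotate → (-4.67164,1.78207) → ×s → (-10.90828,4.16113) → (-10.91,4.16)
v6: (2,5) → rotate → (-5.29587,-0.97662) → ×s → (-12.36585,-2.28040) → (-12.37,-2.28)

Cross-section at z=9: (-0.68,-14.23) (11.53,-5.15) (7.90,4.98) (4.16,10.91) (-10.91,4.16) (-12.37,-2.28)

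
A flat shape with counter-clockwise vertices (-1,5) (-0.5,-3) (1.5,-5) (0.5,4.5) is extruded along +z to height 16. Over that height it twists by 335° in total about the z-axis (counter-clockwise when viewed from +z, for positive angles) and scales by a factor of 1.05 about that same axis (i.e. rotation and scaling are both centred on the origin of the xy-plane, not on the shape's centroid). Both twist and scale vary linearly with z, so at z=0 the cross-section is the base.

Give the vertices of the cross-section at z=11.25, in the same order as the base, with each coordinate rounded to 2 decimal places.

Cross-section at z=11.25: (4.85,-2.07) (-2.27,2.18) (-5.15,1.65) (3.55,-3.06)

t = z/height = 11.25/16 = 0.703125
s = 1 + (scale-1)·z/height = 1 + (1.05-1)·11.25/16 = 1.035156
θ = twist·z/height = 335°·11.25/16 = 235.5469° = 4.111069 rad
cos θ = -0.565732, sin θ = -0.824589 (intermediates below are computed at full precision and shown rounded to 5 d.p.)
v1: (-1,5) → rotate → (4.68868,-2.00407) → ×s → (4.85351,-2.07453) → (4.85,-2.07)
v2: (-0.5,-3) → rotate → (-2.19090,2.10949) → ×s → (-2.26793,2.18365) → (-2.27,2.18)
v3: (1.5,-5) → rotate → (-4.97154,1.59178) → ×s → (-5.14633,1.64774) → (-5.15,1.65)
v4: (0.5,4.5) → rotate → (3.42779,-2.95809) → ×s → (3.54829,-3.06208) → (3.55,-3.06)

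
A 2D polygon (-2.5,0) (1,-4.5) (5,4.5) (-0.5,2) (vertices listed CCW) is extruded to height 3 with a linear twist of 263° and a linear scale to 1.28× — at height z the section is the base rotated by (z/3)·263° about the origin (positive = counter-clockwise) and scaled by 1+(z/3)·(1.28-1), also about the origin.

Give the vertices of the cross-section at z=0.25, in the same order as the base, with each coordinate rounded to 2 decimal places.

t = z/height = 0.25/3 = 0.0833333
s = 1 + (scale-1)·z/height = 1 + (1.28-1)·0.25/3 = 1.023333
θ = twist·z/height = 263°·0.25/3 = 21.9167° = 0.382518 rad
cos θ = 0.927728, sin θ = 0.373258 (intermediates below are computed at full precision and shown rounded to 5 d.p.)
v1: (-2.5,0) → rotate → (-2.31932,-0.93314) → ×s → (-2.37344,-0.95492) → (-2.37,-0.95)
v2: (1,-4.5) → rotate → (2.60739,-3.80152) → ×s → (2.66823,-3.89022) → (2.67,-3.89)
v3: (5,4.5) → rotate → (2.95898,6.04106) → ×s → (3.02802,6.18202) → (3.03,6.18)
v4: (-0.5,2) → rotate → (-1.21038,1.66883) → ×s → (-1.23862,1.70777) → (-1.24,1.71)

Cross-section at z=0.25: (-2.37,-0.95) (2.67,-3.89) (3.03,6.18) (-1.24,1.71)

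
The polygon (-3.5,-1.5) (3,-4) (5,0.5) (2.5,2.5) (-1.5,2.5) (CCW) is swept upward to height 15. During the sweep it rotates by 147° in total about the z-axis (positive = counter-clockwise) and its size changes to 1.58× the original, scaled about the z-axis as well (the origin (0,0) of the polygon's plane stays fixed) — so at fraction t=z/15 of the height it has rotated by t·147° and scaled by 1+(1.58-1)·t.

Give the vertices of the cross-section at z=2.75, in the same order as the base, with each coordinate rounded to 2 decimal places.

Cross-section at z=2.75: (-2.70,-3.23) (4.96,-2.44) (4.68,3.00) (1.21,3.72) (-2.73,1.71)

t = z/height = 2.75/15 = 0.183333
s = 1 + (scale-1)·z/height = 1 + (1.58-1)·2.75/15 = 1.106333
θ = twist·z/height = 147°·2.75/15 = 26.9500° = 0.470366 rad
cos θ = 0.891402, sin θ = 0.453213 (intermediates below are computed at full precision and shown rounded to 5 d.p.)
v1: (-3.5,-1.5) → rotate → (-2.44009,-2.92335) → ×s → (-2.69955,-3.23420) → (-2.70,-3.23)
v2: (3,-4) → rotate → (4.48706,-2.20597) → ×s → (4.96418,-2.44054) → (4.96,-2.44)
v3: (5,0.5) → rotate → (4.23041,2.71177) → ×s → (4.68024,3.00012) → (4.68,3.00)
v4: (2.5,2.5) → rotate → (1.09547,3.36154) → ×s → (1.21196,3.71898) → (1.21,3.72)
v5: (-1.5,2.5) → rotate → (-2.47014,1.54869) → ×s → (-2.73279,1.71336) → (-2.73,1.71)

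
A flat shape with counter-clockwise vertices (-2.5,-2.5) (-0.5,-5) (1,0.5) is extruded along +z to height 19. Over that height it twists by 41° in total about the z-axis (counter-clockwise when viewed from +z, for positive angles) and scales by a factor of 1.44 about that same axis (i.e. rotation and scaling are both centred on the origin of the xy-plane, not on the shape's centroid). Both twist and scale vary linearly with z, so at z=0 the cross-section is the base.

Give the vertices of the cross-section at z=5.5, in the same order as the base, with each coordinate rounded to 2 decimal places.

Cross-section at z=5.5: (-2.18,-3.34) (0.61,-5.63) (0.99,0.78)

t = z/height = 5.5/19 = 0.289474
s = 1 + (scale-1)·z/height = 1 + (1.44-1)·5.5/19 = 1.127368
θ = twist·z/height = 41°·5.5/19 = 11.8684° = 0.207143 rad
cos θ = 0.978622, sin θ = 0.205665 (intermediates below are computed at full precision and shown rounded to 5 d.p.)
v1: (-2.5,-2.5) → rotate → (-1.93239,-2.96072) → ×s → (-2.17852,-3.33782) → (-2.18,-3.34)
v2: (-0.5,-5) → rotate → (0.53901,-4.99594) → ×s → (0.60767,-5.63227) → (0.61,-5.63)
v3: (1,0.5) → rotate → (0.87579,0.69498) → ×s → (0.98734,0.78349) → (0.99,0.78)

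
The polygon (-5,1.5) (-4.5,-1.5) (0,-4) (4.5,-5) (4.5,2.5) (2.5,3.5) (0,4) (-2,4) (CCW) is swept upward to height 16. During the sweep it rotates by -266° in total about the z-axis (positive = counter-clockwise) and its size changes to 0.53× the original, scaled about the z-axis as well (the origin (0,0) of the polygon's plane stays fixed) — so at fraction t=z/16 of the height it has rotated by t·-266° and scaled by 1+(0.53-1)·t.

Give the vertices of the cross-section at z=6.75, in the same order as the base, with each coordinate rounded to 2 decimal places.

t = z/height = 6.75/16 = 0.421875
s = 1 + (scale-1)·z/height = 1 + (0.53-1)·6.75/16 = 0.801719
θ = twist·z/height = -266°·6.75/16 = -112.2188° = -1.958587 rad
cos θ = -0.378144, sin θ = -0.925747 (intermediates below are computed at full precision and shown rounded to 5 d.p.)
v1: (-5,1.5) → rotate → (3.27934,4.06152) → ×s → (2.62911,3.25620) → (2.63,3.26)
v2: (-4.5,-1.5) → rotate → (0.31303,4.73308) → ×s → (0.25096,3.79460) → (0.25,3.79)
v3: (0,-4) → rotate → (-3.70299,1.51258) → ×s → (-2.96875,1.21266) → (-2.97,1.21)
v4: (4.5,-5) → rotate → (-6.33038,-2.27514) → ×s → (-5.07519,-1.82402) → (-5.08,-1.82)
v5: (4.5,2.5) → rotate → (0.61272,-5.11122) → ×s → (0.49123,-4.09776) → (0.49,-4.10)
v6: (2.5,3.5) → rotate → (2.29475,-3.63787) → ×s → (1.83975,-2.91655) → (1.84,-2.92)
v7: (0,4) → rotate → (3.70299,-1.51258) → ×s → (2.96875,-1.21266) → (2.97,-1.21)
v8: (-2,4) → rotate → (4.45928,0.33892) → ×s → (3.57508,0.27172) → (3.58,0.27)

Cross-section at z=6.75: (2.63,3.26) (0.25,3.79) (-2.97,1.21) (-5.08,-1.82) (0.49,-4.10) (1.84,-2.92) (2.97,-1.21) (3.58,0.27)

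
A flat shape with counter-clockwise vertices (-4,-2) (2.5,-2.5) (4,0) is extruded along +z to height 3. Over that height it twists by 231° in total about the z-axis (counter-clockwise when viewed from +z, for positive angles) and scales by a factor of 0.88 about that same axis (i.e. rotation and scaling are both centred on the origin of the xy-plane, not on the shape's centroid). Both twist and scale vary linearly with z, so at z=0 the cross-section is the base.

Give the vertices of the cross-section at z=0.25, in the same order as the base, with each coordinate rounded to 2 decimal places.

t = z/height = 0.25/3 = 0.0833333
s = 1 + (scale-1)·z/height = 1 + (0.88-1)·0.25/3 = 0.990000
θ = twist·z/height = 231°·0.25/3 = 19.2500° = 0.335976 rad
cos θ = 0.944089, sin θ = 0.329691 (intermediates below are computed at full precision and shown rounded to 5 d.p.)
v1: (-4,-2) → rotate → (-3.11697,-3.20694) → ×s → (-3.08581,-3.17487) → (-3.09,-3.17)
v2: (2.5,-2.5) → rotate → (3.18445,-1.53600) → ×s → (3.15260,-1.52064) → (3.15,-1.52)
v3: (4,0) → rotate → (3.77636,1.31876) → ×s → (3.73859,1.30557) → (3.74,1.31)

Cross-section at z=0.25: (-3.09,-3.17) (3.15,-1.52) (3.74,1.31)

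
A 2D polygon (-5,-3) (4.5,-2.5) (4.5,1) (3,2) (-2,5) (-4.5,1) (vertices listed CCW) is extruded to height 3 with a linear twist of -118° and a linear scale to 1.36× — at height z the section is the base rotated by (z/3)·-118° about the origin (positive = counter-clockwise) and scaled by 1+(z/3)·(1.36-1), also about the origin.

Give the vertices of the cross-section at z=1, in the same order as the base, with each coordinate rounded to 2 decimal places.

Cross-section at z=1: (-6.46,0.95) (2.12,-5.36) (4.61,-2.33) (4.02,-0.40) (1.82,5.75) (-3.19,4.06)

t = z/height = 1/3 = 0.333333
s = 1 + (scale-1)·z/height = 1 + (1.36-1)·1/3 = 1.120000
θ = twist·z/height = -118°·1/3 = -39.3333° = -0.686496 rad
cos θ = 0.773472, sin θ = -0.633831 (intermediates below are computed at full precision and shown rounded to 5 d.p.)
v1: (-5,-3) → rotate → (-5.76885,0.84874) → ×s → (-6.46111,0.95059) → (-6.46,0.95)
v2: (4.5,-2.5) → rotate → (1.89604,-4.78592) → ×s → (2.12357,-5.36023) → (2.12,-5.36)
v3: (4.5,1) → rotate → (4.11445,-2.07877) → ×s → (4.60819,-2.32822) → (4.61,-2.33)
v4: (3,2) → rotate → (3.58808,-0.35455) → ×s → (4.01865,-0.39710) → (4.02,-0.40)
v5: (-2,5) → rotate → (1.62221,5.13502) → ×s → (1.81688,5.75122) → (1.82,5.75)
v6: (-4.5,1) → rotate → (-2.84679,3.62571) → ×s → (-3.18841,4.06080) → (-3.19,4.06)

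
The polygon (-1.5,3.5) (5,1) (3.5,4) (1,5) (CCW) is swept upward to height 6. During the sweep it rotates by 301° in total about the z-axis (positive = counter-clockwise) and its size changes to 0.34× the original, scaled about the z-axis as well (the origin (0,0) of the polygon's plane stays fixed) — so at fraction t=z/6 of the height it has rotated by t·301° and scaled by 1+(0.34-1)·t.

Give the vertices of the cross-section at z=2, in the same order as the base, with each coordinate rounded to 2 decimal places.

Cross-section at z=2: (-2.48,-1.64) (-1.47,3.70) (-3.56,2.13) (-3.98,0.07)

t = z/height = 2/6 = 0.333333
s = 1 + (scale-1)·z/height = 1 + (0.34-1)·2/6 = 0.780000
θ = twist·z/height = 301°·2/6 = 100.3333° = 1.751147 rad
cos θ = -0.179375, sin θ = 0.983781 (intermediates below are computed at full precision and shown rounded to 5 d.p.)
v1: (-1.5,3.5) → rotate → (-3.17417,-2.10348) → ×s → (-2.47585,-1.64072) → (-2.48,-1.64)
v2: (5,1) → rotate → (-1.88065,4.73953) → ×s → (-1.46691,3.69683) → (-1.47,3.70)
v3: (3.5,4) → rotate → (-4.56293,2.72573) → ×s → (-3.55909,2.12607) → (-3.56,2.13)
v4: (1,5) → rotate → (-5.09828,0.08691) → ×s → (-3.97666,0.06779) → (-3.98,0.07)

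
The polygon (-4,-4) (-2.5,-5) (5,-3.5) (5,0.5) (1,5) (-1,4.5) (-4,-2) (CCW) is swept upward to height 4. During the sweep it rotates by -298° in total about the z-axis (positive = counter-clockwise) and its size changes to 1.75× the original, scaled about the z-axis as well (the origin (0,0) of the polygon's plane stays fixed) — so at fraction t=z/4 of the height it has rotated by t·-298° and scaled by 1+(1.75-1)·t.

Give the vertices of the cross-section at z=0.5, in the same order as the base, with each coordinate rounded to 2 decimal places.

t = z/height = 0.5/4 = 0.125
s = 1 + (scale-1)·z/height = 1 + (1.75-1)·0.5/4 = 1.093750
θ = twist·z/height = -298°·0.5/4 = -37.2500° = -0.650135 rad
cos θ = 0.796002, sin θ = -0.605294 (intermediates below are computed at full precision and shown rounded to 5 d.p.)
v1: (-4,-4) → rotate → (-5.60518,-0.76283) → ×s → (-6.13067,-0.83435) → (-6.13,-0.83)
v2: (-2.5,-5) → rotate → (-5.01647,-2.46678) → ×s → (-5.48677,-2.69804) → (-5.49,-2.70)
v3: (5,-3.5) → rotate → (1.86148,-5.81248) → ×s → (2.03599,-6.35740) → (2.04,-6.36)
v4: (5,0.5) → rotate → (4.28266,-2.62847) → ×s → (4.68416,-2.87489) → (4.68,-2.87)
v5: (1,5) → rotate → (3.82247,3.37472) → ×s → (4.18083,3.69110) → (4.18,3.69)
v6: (-1,4.5) → rotate → (1.92782,4.18730) → ×s → (2.10855,4.57986) → (2.11,4.58)
v7: (-4,-2) → rotate → (-4.39460,0.82917) → ×s → (-4.80659,0.90691) → (-4.81,0.91)

Cross-section at z=0.5: (-6.13,-0.83) (-5.49,-2.70) (2.04,-6.36) (4.68,-2.87) (4.18,3.69) (2.11,4.58) (-4.81,0.91)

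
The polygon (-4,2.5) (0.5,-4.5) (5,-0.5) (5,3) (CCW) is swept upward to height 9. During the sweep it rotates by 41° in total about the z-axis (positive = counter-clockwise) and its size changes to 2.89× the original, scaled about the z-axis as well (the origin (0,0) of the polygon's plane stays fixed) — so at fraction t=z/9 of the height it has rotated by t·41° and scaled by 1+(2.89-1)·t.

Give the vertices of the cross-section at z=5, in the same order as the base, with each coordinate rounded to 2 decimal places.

Cross-section at z=5: (-9.54,1.55) (4.52,-8.11) (9.85,3.02) (7.07,9.64)

t = z/height = 5/9 = 0.555556
s = 1 + (scale-1)·z/height = 1 + (2.89-1)·5/9 = 2.050000
θ = twist·z/height = 41°·5/9 = 22.7778° = 0.397547 rad
cos θ = 0.922013, sin θ = 0.387158 (intermediates below are computed at full precision and shown rounded to 5 d.p.)
v1: (-4,2.5) → rotate → (-4.65595,0.75640) → ×s → (-9.54469,1.55062) → (-9.54,1.55)
v2: (0.5,-4.5) → rotate → (2.20322,-3.95548) → ×s → (4.51660,-8.10874) → (4.52,-8.11)
v3: (5,-0.5) → rotate → (4.80365,1.47478) → ×s → (9.84747,3.02331) → (9.85,3.02)
v4: (5,3) → rotate → (3.44859,4.70183) → ×s → (7.06962,9.63875) → (7.07,9.64)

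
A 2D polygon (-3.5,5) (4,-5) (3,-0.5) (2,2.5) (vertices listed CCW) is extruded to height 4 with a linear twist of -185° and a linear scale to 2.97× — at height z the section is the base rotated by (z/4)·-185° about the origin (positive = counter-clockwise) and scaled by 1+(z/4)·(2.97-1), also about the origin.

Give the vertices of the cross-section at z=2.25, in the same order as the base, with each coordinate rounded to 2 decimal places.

Cross-section at z=2.25: (12.02,4.60) (-12.27,-5.62) (-2.56,-5.88) (4.09,-5.37)

t = z/height = 2.25/4 = 0.5625
s = 1 + (scale-1)·z/height = 1 + (2.97-1)·2.25/4 = 2.108125
θ = twist·z/height = -185°·2.25/4 = -104.0625° = -1.816233 rad
cos θ = -0.242980, sin θ = -0.970031 (intermediates below are computed at full precision and shown rounded to 5 d.p.)
v1: (-3.5,5) → rotate → (5.70059,2.18021) → ×s → (12.01755,4.59615) → (12.02,4.60)
v2: (4,-5) → rotate → (-5.82208,-2.66522) → ×s → (-12.27367,-5.61863) → (-12.27,-5.62)
v3: (3,-0.5) → rotate → (-1.21396,-2.78860) → ×s → (-2.55917,-5.87873) → (-2.56,-5.88)
v4: (2,2.5) → rotate → (1.93912,-2.54751) → ×s → (4.08790,-5.37048) → (4.09,-5.37)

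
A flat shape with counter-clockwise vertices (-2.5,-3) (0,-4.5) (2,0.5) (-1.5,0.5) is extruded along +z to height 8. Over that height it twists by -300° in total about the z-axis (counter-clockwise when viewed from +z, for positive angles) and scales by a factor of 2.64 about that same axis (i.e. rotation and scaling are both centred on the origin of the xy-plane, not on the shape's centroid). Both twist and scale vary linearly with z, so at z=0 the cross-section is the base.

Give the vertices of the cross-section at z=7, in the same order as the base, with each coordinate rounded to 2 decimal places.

Cross-section at z=7: (8.04,-5.08) (10.86,1.43) (-1.84,4.67) (-0.73,-3.78)

t = z/height = 7/8 = 0.875
s = 1 + (scale-1)·z/height = 1 + (2.64-1)·7/8 = 2.435000
θ = twist·z/height = -300°·7/8 = -262.5000° = -4.581489 rad
cos θ = -0.130526, sin θ = 0.991445 (intermediates below are computed at full precision and shown rounded to 5 d.p.)
v1: (-2.5,-3) → rotate → (3.30065,-2.08703) → ×s → (8.03708,-5.08193) → (8.04,-5.08)
v2: (0,-4.5) → rotate → (4.46150,0.58737) → ×s → (10.86376,1.43024) → (10.86,1.43)
v3: (2,0.5) → rotate → (-0.75677,1.91763) → ×s → (-1.84275,4.66942) → (-1.84,4.67)
v4: (-1.5,0.5) → rotate → (-0.29993,-1.55243) → ×s → (-0.73034,-3.78017) → (-0.73,-3.78)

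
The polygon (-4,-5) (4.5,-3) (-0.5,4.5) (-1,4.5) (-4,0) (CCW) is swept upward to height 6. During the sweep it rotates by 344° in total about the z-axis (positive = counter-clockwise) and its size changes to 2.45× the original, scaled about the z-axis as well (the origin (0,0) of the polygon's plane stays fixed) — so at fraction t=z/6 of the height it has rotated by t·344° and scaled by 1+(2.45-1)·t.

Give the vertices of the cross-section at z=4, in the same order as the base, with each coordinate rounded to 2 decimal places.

t = z/height = 4/6 = 0.666667
s = 1 + (scale-1)·z/height = 1 + (2.45-1)·4/6 = 1.966667
θ = twist·z/height = 344°·4/6 = 229.3333° = 4.002622 rad
cos θ = -0.651657, sin θ = -0.758514 (intermediates below are computed at full precision and shown rounded to 5 d.p.)
v1: (-4,-5) → rotate → (-1.18594,6.29234) → ×s → (-2.33235,12.37494) → (-2.33,12.37)
v2: (4.5,-3) → rotate → (-5.20800,-1.45834) → ×s → (-10.24240,-2.86807) → (-10.24,-2.87)
v3: (-0.5,4.5) → rotate → (3.73914,-2.55320) → ×s → (7.35364,-5.02129) → (7.35,-5.02)
v4: (-1,4.5) → rotate → (4.06497,-2.17394) → ×s → (7.99444,-4.27542) → (7.99,-4.28)
v5: (-4,0) → rotate → (2.60663,3.03405) → ×s → (5.12637,5.96697) → (5.13,5.97)

Cross-section at z=4: (-2.33,12.37) (-10.24,-2.87) (7.35,-5.02) (7.99,-4.28) (5.13,5.97)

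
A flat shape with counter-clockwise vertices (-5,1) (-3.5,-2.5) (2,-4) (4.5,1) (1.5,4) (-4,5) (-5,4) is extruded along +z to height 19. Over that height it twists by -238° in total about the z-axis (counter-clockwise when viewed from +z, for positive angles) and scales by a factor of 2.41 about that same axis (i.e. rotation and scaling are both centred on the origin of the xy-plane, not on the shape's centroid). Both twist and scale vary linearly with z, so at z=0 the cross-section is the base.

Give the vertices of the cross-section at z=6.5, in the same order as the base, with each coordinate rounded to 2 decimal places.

t = z/height = 6.5/19 = 0.342105
s = 1 + (scale-1)·z/height = 1 + (2.41-1)·6.5/19 = 1.482368
θ = twist·z/height = -238°·6.5/19 = -81.4211° = -1.421065 rad
cos θ = 0.149172, sin θ = -0.988811 (intermediates below are computed at full precision and shown rounded to 5 d.p.)
v1: (-5,1) → rotate → (0.24295,5.09323) → ×s → (0.36014,7.55004) → (0.36,7.55)
v2: (-3.5,-2.5) → rotate → (-2.99413,3.08791) → ×s → (-4.43840,4.57742) → (-4.44,4.58)
v3: (2,-4) → rotate → (-3.65690,-2.57431) → ×s → (-5.42087,-3.81608) → (-5.42,-3.82)
v4: (4.5,1) → rotate → (1.66009,-4.30048) → ×s → (2.46086,-6.37489) → (2.46,-6.37)
v5: (1.5,4) → rotate → (4.17900,-0.88653) → ×s → (6.19482,-1.31416) → (6.19,-1.31)
v6: (-4,5) → rotate → (4.34737,4.70111) → ×s → (6.44440,6.96877) → (6.44,6.97)
v7: (-5,4) → rotate → (3.20938,5.54074) → ×s → (4.75749,8.21342) → (4.76,8.21)

Cross-section at z=6.5: (0.36,7.55) (-4.44,4.58) (-5.42,-3.82) (2.46,-6.37) (6.19,-1.31) (6.44,6.97) (4.76,8.21)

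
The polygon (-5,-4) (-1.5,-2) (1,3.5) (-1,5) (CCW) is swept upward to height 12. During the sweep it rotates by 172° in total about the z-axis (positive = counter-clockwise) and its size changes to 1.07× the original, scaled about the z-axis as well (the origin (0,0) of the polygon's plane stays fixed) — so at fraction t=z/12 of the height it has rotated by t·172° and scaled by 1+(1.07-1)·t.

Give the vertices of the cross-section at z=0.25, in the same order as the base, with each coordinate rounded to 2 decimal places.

Cross-section at z=0.25: (-4.75,-4.31) (-1.37,-2.09) (0.78,3.56) (-1.31,4.93)

t = z/height = 0.25/12 = 0.0208333
s = 1 + (scale-1)·z/height = 1 + (1.07-1)·0.25/12 = 1.001458
θ = twist·z/height = 172°·0.25/12 = 3.5833° = 0.062541 rad
cos θ = 0.998045, sin θ = 0.062500 (intermediates below are computed at full precision and shown rounded to 5 d.p.)
v1: (-5,-4) → rotate → (-4.74022,-4.30468) → ×s → (-4.74714,-4.31096) → (-4.75,-4.31)
v2: (-1.5,-2) → rotate → (-1.37207,-2.08984) → ×s → (-1.37407,-2.09289) → (-1.37,-2.09)
v3: (1,3.5) → rotate → (0.77929,3.55566) → ×s → (0.78043,3.56084) → (0.78,3.56)
v4: (-1,5) → rotate → (-1.31055,4.92772) → ×s → (-1.31246,4.93491) → (-1.31,4.93)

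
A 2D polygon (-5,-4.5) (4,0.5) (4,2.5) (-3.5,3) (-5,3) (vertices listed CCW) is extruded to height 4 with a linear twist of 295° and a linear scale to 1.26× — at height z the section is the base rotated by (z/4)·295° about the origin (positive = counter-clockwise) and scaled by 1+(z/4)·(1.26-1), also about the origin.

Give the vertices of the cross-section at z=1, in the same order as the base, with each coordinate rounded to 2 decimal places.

Cross-section at z=1: (3.11,-6.45) (0.68,4.24) (-1.36,4.83) (-4.11,-2.68) (-4.56,-4.22)

t = z/height = 1/4 = 0.25
s = 1 + (scale-1)·z/height = 1 + (1.26-1)·1/4 = 1.065000
θ = twist·z/height = 295°·1/4 = 73.7500° = 1.287180 rad
cos θ = 0.279829, sin θ = 0.960050 (intermediates below are computed at full precision and shown rounded to 5 d.p.)
v1: (-5,-4.5) → rotate → (2.92108,-6.05948) → ×s → (3.11095,-6.45335) → (3.11,-6.45)
v2: (4,0.5) → rotate → (0.63929,3.98011) → ×s → (0.68085,4.23882) → (0.68,4.24)
v3: (4,2.5) → rotate → (-1.28081,4.53977) → ×s → (-1.36406,4.83486) → (-1.36,4.83)
v4: (-3.5,3) → rotate → (-3.85955,-2.52069) → ×s → (-4.11042,-2.68453) → (-4.11,-2.68)
v5: (-5,3) → rotate → (-4.27929,-3.96076) → ×s → (-4.55745,-4.21821) → (-4.56,-4.22)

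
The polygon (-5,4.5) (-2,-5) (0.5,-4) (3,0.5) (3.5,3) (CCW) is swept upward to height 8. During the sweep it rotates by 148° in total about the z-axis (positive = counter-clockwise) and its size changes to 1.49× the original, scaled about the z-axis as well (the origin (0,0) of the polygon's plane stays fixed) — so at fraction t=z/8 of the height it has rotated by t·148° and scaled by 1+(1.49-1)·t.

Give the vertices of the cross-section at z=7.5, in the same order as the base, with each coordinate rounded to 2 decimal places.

Cross-section at z=7.5: (1.16,-9.75) (7.01,3.56) (3.30,4.87) (-3.77,2.34) (-6.73,0.08)

t = z/height = 7.5/8 = 0.9375
s = 1 + (scale-1)·z/height = 1 + (1.49-1)·7.5/8 = 1.459375
θ = twist·z/height = 148°·7.5/8 = 138.7500° = 2.421644 rad
cos θ = -0.751840, sin θ = 0.659346 (intermediates below are computed at full precision and shown rounded to 5 d.p.)
v1: (-5,4.5) → rotate → (0.79214,-6.68001) → ×s → (1.15603,-9.74864) → (1.16,-9.75)
v2: (-2,-5) → rotate → (4.80041,2.44051) → ×s → (7.00560,3.56162) → (7.01,3.56)
v3: (0.5,-4) → rotate → (2.26146,3.33703) → ×s → (3.30032,4.86998) → (3.30,4.87)
v4: (3,0.5) → rotate → (-2.58519,1.60212) → ×s → (-3.77277,2.33809) → (-3.77,2.34)
v5: (3.5,3) → rotate → (-4.60948,0.05219) → ×s → (-6.72696,0.07617) → (-6.73,0.08)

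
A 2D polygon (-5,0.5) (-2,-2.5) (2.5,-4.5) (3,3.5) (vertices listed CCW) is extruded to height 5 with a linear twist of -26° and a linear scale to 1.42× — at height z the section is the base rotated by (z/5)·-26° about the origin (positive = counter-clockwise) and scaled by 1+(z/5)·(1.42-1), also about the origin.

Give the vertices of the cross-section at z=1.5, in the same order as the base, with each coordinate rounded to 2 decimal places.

t = z/height = 1.5/5 = 0.3
s = 1 + (scale-1)·z/height = 1 + (1.42-1)·1.5/5 = 1.126000
θ = twist·z/height = -26°·1.5/5 = -7.8000° = -0.136136 rad
cos θ = 0.990748, sin θ = -0.135716 (intermediates below are computed at full precision and shown rounded to 5 d.p.)
v1: (-5,0.5) → rotate → (-4.88588,1.17395) → ×s → (-5.50150,1.32187) → (-5.50,1.32)
v2: (-2,-2.5) → rotate → (-2.32078,-2.20544) → ×s → (-2.61320,-2.48332) → (-2.61,-2.48)
v3: (2.5,-4.5) → rotate → (1.86615,-4.79765) → ×s → (2.10128,-5.40216) → (2.10,-5.40)
v4: (3,3.5) → rotate → (3.44725,3.06047) → ×s → (3.88160,3.44609) → (3.88,3.45)

Cross-section at z=1.5: (-5.50,1.32) (-2.61,-2.48) (2.10,-5.40) (3.88,3.45)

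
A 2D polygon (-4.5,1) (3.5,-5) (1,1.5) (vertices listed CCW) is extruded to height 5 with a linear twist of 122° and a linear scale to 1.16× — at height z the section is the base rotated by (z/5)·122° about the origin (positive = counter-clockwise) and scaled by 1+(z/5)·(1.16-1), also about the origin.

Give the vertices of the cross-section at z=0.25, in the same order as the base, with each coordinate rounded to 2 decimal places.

Cross-section at z=0.25: (-4.62,0.52) (4.04,-4.64) (0.84,1.61)

t = z/height = 0.25/5 = 0.05
s = 1 + (scale-1)·z/height = 1 + (1.16-1)·0.25/5 = 1.008000
θ = twist·z/height = 122°·0.25/5 = 6.1000° = 0.106465 rad
cos θ = 0.994338, sin θ = 0.106264 (intermediates below are computed at full precision and shown rounded to 5 d.p.)
v1: (-4.5,1) → rotate → (-4.58078,0.51615) → ×s → (-4.61743,0.52028) → (-4.62,0.52)
v2: (3.5,-5) → rotate → (4.01150,-4.59977) → ×s → (4.04360,-4.63656) → (4.04,-4.64)
v3: (1,1.5) → rotate → (0.83494,1.59777) → ×s → (0.84162,1.61055) → (0.84,1.61)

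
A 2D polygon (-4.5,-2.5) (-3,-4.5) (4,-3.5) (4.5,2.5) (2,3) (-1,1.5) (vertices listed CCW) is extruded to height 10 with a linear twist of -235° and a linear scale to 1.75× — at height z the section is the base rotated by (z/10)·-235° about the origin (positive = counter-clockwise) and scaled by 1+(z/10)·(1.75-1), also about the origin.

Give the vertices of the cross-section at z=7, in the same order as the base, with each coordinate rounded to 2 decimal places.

Cross-section at z=7: (5.59,5.51) (2.57,7.84) (-7.30,3.51) (-5.59,-5.51) (-1.72,-5.22) (2.08,-1.80)

t = z/height = 7/10 = 0.7
s = 1 + (scale-1)·z/height = 1 + (1.75-1)·7/10 = 1.525000
θ = twist·z/height = -235°·7/10 = -164.5000° = -2.871067 rad
cos θ = -0.963630, sin θ = -0.267238 (intermediates below are computed at full precision and shown rounded to 5 d.p.)
v1: (-4.5,-2.5) → rotate → (3.66824,3.61165) → ×s → (5.59407,5.50776) → (5.59,5.51)
v2: (-3,-4.5) → rotate → (1.68832,5.13805) → ×s → (2.57469,7.83553) → (2.57,7.84)
v3: (4,-3.5) → rotate → (-4.78986,2.30375) → ×s → (-7.30453,3.51322) → (-7.30,3.51)
v4: (4.5,2.5) → rotate → (-3.66824,-3.61165) → ×s → (-5.59407,-5.50776) → (-5.59,-5.51)
v5: (2,3) → rotate → (-1.12555,-3.42537) → ×s → (-1.71646,-5.22369) → (-1.72,-5.22)
v6: (-1,1.5) → rotate → (1.36449,-1.17821) → ×s → (2.08084,-1.79677) → (2.08,-1.80)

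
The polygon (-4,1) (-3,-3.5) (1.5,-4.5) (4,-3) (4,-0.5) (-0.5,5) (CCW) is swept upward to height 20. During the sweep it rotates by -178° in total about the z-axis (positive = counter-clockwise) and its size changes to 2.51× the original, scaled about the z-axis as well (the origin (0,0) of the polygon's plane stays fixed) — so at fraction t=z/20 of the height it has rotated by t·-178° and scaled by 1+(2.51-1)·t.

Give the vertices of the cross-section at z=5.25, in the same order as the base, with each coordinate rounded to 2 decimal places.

Cross-section at z=5.25: (-2.81,5.02) (-6.43,-0.30) (-3.14,-5.83) (0.78,-6.94) (3.32,-4.55) (4.60,5.29)

t = z/height = 5.25/20 = 0.2625
s = 1 + (scale-1)·z/height = 1 + (2.51-1)·5.25/20 = 1.396375
θ = twist·z/height = -178°·5.25/20 = -46.7250° = -0.815505 rad
cos θ = 0.685501, sin θ = -0.728072 (intermediates below are computed at full precision and shown rounded to 5 d.p.)
v1: (-4,1) → rotate → (-2.01393,3.59779) → ×s → (-2.81220,5.02386) → (-2.81,5.02)
v2: (-3,-3.5) → rotate → (-4.60475,-0.21504) → ×s → (-6.42996,-0.30027) → (-6.43,-0.30)
v3: (1.5,-4.5) → rotate → (-2.24807,-4.17686) → ×s → (-3.13915,-5.83246) → (-3.14,-5.83)
v4: (4,-3) → rotate → (0.55779,-4.96879) → ×s → (0.77888,-6.93829) → (0.78,-6.94)
v5: (4,-0.5) → rotate → (2.37797,-3.25504) → ×s → (3.32053,-4.54525) → (3.32,-4.55)
v6: (-0.5,5) → rotate → (3.29761,3.79154) → ×s → (4.60470,5.29441) → (4.60,5.29)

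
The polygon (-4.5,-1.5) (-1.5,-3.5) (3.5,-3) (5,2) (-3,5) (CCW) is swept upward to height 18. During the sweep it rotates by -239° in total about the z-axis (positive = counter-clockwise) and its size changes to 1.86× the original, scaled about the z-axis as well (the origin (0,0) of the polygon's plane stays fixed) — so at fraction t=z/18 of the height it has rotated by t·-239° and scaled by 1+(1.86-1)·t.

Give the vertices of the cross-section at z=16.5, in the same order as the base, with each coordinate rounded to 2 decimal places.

t = z/height = 16.5/18 = 0.916667
s = 1 + (scale-1)·z/height = 1 + (1.86-1)·16.5/18 = 1.788333
θ = twist·z/height = -239°·16.5/18 = -219.0833° = -3.823726 rad
cos θ = -0.776230, sin θ = 0.630450 (intermediates below are computed at full precision and shown rounded to 5 d.p.)
v1: (-4.5,-1.5) → rotate → (4.43871,-1.67268) → ×s → (7.93789,-2.99131) → (7.94,-2.99)
v2: (-1.5,-3.5) → rotate → (3.37092,1.77113) → ×s → (6.02833,3.16737) → (6.03,3.17)
v3: (3.5,-3) → rotate → (-0.82545,4.53526) → ×s → (-1.47619,8.11056) → (-1.48,8.11)
v4: (5,2) → rotate → (-5.14205,1.59979) → ×s → (-9.19570,2.86096) → (-9.20,2.86)
v5: (-3,5) → rotate → (-0.82356,-5.77250) → ×s → (-1.47280,-10.32315) → (-1.47,-10.32)

Cross-section at z=16.5: (7.94,-2.99) (6.03,3.17) (-1.48,8.11) (-9.20,2.86) (-1.47,-10.32)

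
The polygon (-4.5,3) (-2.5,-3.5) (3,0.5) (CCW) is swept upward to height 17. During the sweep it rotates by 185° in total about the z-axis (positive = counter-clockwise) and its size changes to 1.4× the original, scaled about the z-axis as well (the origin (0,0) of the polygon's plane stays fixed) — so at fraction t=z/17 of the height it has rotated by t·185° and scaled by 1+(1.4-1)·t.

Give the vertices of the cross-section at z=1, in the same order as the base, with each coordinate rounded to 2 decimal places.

t = z/height = 1/17 = 0.0588235
s = 1 + (scale-1)·z/height = 1 + (1.4-1)·1/17 = 1.023529
θ = twist·z/height = 185°·1/17 = 10.8824° = 0.189933 rad
cos θ = 0.982017, sin θ = 0.188793 (intermediates below are computed at full precision and shown rounded to 5 d.p.)
v1: (-4.5,3) → rotate → (-4.98546,2.09648) → ×s → (-5.10276,2.14581) → (-5.10,2.15)
v2: (-2.5,-3.5) → rotate → (-1.79427,-3.90904) → ×s → (-1.83648,-4.00102) → (-1.84,-4.00)
v3: (3,0.5) → rotate → (2.85165,1.05739) → ×s → (2.91875,1.08227) → (2.92,1.08)

Cross-section at z=1: (-5.10,2.15) (-1.84,-4.00) (2.92,1.08)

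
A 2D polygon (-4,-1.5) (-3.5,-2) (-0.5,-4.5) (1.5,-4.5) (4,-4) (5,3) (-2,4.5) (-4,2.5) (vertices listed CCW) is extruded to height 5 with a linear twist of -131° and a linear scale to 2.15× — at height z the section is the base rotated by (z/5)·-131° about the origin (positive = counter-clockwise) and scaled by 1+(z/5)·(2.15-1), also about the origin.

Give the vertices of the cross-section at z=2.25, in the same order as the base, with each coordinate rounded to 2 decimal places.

t = z/height = 2.25/5 = 0.45
s = 1 + (scale-1)·z/height = 1 + (2.15-1)·2.25/5 = 1.517500
θ = twist·z/height = -131°·2.25/5 = -58.9500° = -1.028872 rad
cos θ = 0.515786, sin θ = -0.856718 (intermediates below are computed at full precision and shown rounded to 5 d.p.)
v1: (-4,-1.5) → rotate → (-3.34822,2.65319) → ×s → (-5.08092,4.02622) → (-5.08,4.03)
v2: (-3.5,-2) → rotate → (-3.51869,1.96694) → ×s → (-5.33961,2.98483) → (-5.34,2.98)
v3: (-0.5,-4.5) → rotate → (-4.11312,-1.89268) → ×s → (-6.24166,-2.87214) → (-6.24,-2.87)
v4: (1.5,-4.5) → rotate → (-3.08155,-3.60611) → ×s → (-4.67625,-5.47228) → (-4.68,-5.47)
v5: (4,-4) → rotate → (-1.36373,-5.49001) → ×s → (-2.06945,-8.33110) → (-2.07,-8.33)
v6: (5,3) → rotate → (5.14908,-2.73623) → ×s → (7.81373,-4.15223) → (7.81,-4.15)
v7: (-2,4.5) → rotate → (2.82366,4.03447) → ×s → (4.28490,6.12231) → (4.28,6.12)
v8: (-4,2.5) → rotate → (0.07865,4.71633) → ×s → (0.11935,7.15704) → (0.12,7.16)

Cross-section at z=2.25: (-5.08,4.03) (-5.34,2.98) (-6.24,-2.87) (-4.68,-5.47) (-2.07,-8.33) (7.81,-4.15) (4.28,6.12) (0.12,7.16)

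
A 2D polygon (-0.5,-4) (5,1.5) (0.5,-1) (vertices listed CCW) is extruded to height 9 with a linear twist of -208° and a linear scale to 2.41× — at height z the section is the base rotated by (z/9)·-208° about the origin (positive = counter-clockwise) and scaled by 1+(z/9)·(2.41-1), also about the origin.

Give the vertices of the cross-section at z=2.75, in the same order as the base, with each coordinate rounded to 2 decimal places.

Cross-section at z=2.75: (-5.44,-1.91) (5.11,-5.45) (-0.96,-1.28)

t = z/height = 2.75/9 = 0.305556
s = 1 + (scale-1)·z/height = 1 + (2.41-1)·2.75/9 = 1.430833
θ = twist·z/height = -208°·2.75/9 = -63.5556° = -1.109254 rad
cos θ = 0.445330, sin θ = -0.895367 (intermediates below are computed at full precision and shown rounded to 5 d.p.)
v1: (-0.5,-4) → rotate → (-3.80413,-1.33364) → ×s → (-5.44308,-1.90821) → (-5.44,-1.91)
v2: (5,1.5) → rotate → (3.56970,-3.80884) → ×s → (5.10764,-5.44981) → (5.11,-5.45)
v3: (0.5,-1) → rotate → (-0.67270,-0.89301) → ×s → (-0.96252,-1.27775) → (-0.96,-1.28)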